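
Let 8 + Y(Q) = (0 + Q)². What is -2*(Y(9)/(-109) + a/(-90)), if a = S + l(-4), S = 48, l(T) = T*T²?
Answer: 4826/4905 ≈ 0.98389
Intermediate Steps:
l(T) = T³
a = -16 (a = 48 + (-4)³ = 48 - 64 = -16)
Y(Q) = -8 + Q² (Y(Q) = -8 + (0 + Q)² = -8 + Q²)
-2*(Y(9)/(-109) + a/(-90)) = -2*((-8 + 9²)/(-109) - 16/(-90)) = -2*((-8 + 81)*(-1/109) - 16*(-1/90)) = -2*(73*(-1/109) + 8/45) = -2*(-73/109 + 8/45) = -2*(-2413/4905) = 4826/4905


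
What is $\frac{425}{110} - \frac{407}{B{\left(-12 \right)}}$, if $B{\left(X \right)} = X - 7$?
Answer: $\frac{10569}{418} \approx 25.285$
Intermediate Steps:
$B{\left(X \right)} = -7 + X$
$\frac{425}{110} - \frac{407}{B{\left(-12 \right)}} = \frac{425}{110} - \frac{407}{-7 - 12} = 425 \cdot \frac{1}{110} - \frac{407}{-19} = \frac{85}{22} - - \frac{407}{19} = \frac{85}{22} + \frac{407}{19} = \frac{10569}{418}$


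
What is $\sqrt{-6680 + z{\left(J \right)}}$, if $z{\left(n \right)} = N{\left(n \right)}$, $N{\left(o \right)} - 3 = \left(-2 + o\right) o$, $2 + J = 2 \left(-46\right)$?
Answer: $\sqrt{2347} \approx 48.446$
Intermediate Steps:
$J = -94$ ($J = -2 + 2 \left(-46\right) = -2 - 92 = -94$)
$N{\left(o \right)} = 3 + o \left(-2 + o\right)$ ($N{\left(o \right)} = 3 + \left(-2 + o\right) o = 3 + o \left(-2 + o\right)$)
$z{\left(n \right)} = 3 + n^{2} - 2 n$
$\sqrt{-6680 + z{\left(J \right)}} = \sqrt{-6680 + \left(3 + \left(-94\right)^{2} - -188\right)} = \sqrt{-6680 + \left(3 + 8836 + 188\right)} = \sqrt{-6680 + 9027} = \sqrt{2347}$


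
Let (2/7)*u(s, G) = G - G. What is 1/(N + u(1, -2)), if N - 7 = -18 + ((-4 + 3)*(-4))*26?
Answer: 1/93 ≈ 0.010753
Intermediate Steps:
u(s, G) = 0 (u(s, G) = 7*(G - G)/2 = (7/2)*0 = 0)
N = 93 (N = 7 + (-18 + ((-4 + 3)*(-4))*26) = 7 + (-18 - 1*(-4)*26) = 7 + (-18 + 4*26) = 7 + (-18 + 104) = 7 + 86 = 93)
1/(N + u(1, -2)) = 1/(93 + 0) = 1/93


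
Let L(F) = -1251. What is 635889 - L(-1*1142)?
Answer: 637140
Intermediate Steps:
635889 - L(-1*1142) = 635889 - 1*(-1251) = 635889 + 1251 = 637140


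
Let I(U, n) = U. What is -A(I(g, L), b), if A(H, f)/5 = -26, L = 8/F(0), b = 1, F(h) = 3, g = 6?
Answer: 130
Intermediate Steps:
L = 8/3 ≈ 2.6667
A(H, f) = -130 (A(H, f) = 5*(-26) = -130)
-A(I(g, L), b) = -1*(-130) = 130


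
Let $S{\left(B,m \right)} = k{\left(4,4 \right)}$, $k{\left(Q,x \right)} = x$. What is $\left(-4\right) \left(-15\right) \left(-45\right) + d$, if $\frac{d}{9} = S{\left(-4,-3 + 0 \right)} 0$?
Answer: $-2700$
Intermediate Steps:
$S{\left(B,m \right)} = 4$
$d = 0$ ($d = 9 \cdot 4 \cdot 0 = 9 \cdot 0 = 0$)
$\left(-4\right) \left(-15\right) \left(-45\right) + d = \left(-4\right) \left(-15\right) \left(-45\right) + 0 = 60 \left(-45\right) + 0 = -2700 + 0 = -2700$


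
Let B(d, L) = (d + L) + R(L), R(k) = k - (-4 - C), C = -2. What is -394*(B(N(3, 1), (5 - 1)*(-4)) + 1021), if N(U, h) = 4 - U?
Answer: -390848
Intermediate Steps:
R(k) = 2 + k (R(k) = k - (-4 - 1*(-2)) = k - (-4 + 2) = k - 1*(-2) = k + 2 = 2 + k)
B(d, L) = 2 + d + 2*L (B(d, L) = (d + L) + (2 + L) = (L + d) + (2 + L) = 2 + d + 2*L)
-394*(B(N(3, 1), (5 - 1)*(-4)) + 1021) = -394*((2 + (4 - 1*3) + 2*((5 - 1)*(-4))) + 1021) = -394*((2 + (4 - 3) + 2*(4*(-4))) + 1021) = -394*((2 + 1 + 2*(-16)) + 1021) = -394*((2 + 1 - 32) + 1021) = -394*(-29 + 1021) = -394*992 = -390848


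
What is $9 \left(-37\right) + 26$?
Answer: $-307$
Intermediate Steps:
$9 \left(-37\right) + 26 = -333 + 26 = -307$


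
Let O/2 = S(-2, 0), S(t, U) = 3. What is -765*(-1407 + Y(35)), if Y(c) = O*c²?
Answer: -4546395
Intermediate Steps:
O = 6 (O = 2*3 = 6)
Y(c) = 6*c²
-765*(-1407 + Y(35)) = -765*(-1407 + 6*35²) = -765*(-1407 + 6*1225) = -765*(-1407 + 7350) = -765*5943 = -4546395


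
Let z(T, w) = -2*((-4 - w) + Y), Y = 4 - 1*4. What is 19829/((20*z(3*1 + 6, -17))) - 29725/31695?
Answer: -128787431/3296280 ≈ -39.071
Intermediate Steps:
Y = 0 (Y = 4 - 4 = 0)
z(T, w) = 8 + 2*w (z(T, w) = -2*((-4 - w) + 0) = -2*(-4 - w) = 8 + 2*w)
19829/((20*z(3*1 + 6, -17))) - 29725/31695 = 19829/((20*(8 + 2*(-17)))) - 29725/31695 = 19829/((20*(8 - 34))) - 29725*1/31695 = 19829/((20*(-26))) - 5945/6339 = 19829/(-520) - 5945/6339 = 19829*(-1/520) - 5945/6339 = -19829/520 - 5945/6339 = -128787431/3296280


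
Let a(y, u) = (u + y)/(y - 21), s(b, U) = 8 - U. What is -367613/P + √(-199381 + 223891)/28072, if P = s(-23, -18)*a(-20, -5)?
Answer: -15072133/650 + √24510/28072 ≈ -23188.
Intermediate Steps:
a(y, u) = (u + y)/(-21 + y)
P = 650/41 (P = (8 - 1*(-18))*((-5 - 20)/(-21 - 20)) = (8 + 18)*(-25/(-41)) = 26*(-1/41*(-25)) = 26*(25/41) = 650/41 ≈ 15.854)
-367613/P + √(-199381 + 223891)/28072 = -367613/650/41 + √(-199381 + 223891)/28072 = -367613*41/650 + √24510*(1/28072) = -15072133/650 + √24510/28072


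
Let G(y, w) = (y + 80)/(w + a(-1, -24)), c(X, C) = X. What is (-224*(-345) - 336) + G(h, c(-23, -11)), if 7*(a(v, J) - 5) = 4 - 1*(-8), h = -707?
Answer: 153965/2 ≈ 76983.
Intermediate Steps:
a(v, J) = 47/7 (a(v, J) = 5 + (4 - 1*(-8))/7 = 5 + (4 + 8)/7 = 5 + (1/7)*12 = 5 + 12/7 = 47/7)
G(y, w) = (80 + y)/(47/7 + w) (G(y, w) = (y + 80)/(w + 47/7) = (80 + y)/(47/7 + w))
(-224*(-345) - 336) + G(h, c(-23, -11)) = (-224*(-345) - 336) + 7*(80 - 707)/(47 + 7*(-23)) = (77280 - 336) + 7*(-627)/(47 - 161) = 76944 + 7*(-627)/(-114) = 76944 + 7*(-1/114)*(-627) = 76944 + 77/2 = 153965/2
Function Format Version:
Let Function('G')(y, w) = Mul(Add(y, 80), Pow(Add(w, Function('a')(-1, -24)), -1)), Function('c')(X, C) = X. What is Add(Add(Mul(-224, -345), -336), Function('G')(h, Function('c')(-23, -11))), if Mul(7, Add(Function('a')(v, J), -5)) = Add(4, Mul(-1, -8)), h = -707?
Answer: Rational(153965, 2) ≈ 76983.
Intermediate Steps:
Function('a')(v, J) = Rational(47, 7) (Function('a')(v, J) = Add(5, Mul(Rational(1, 7), Add(4, Mul(-1, -8)))) = Add(5, Mul(Rational(1, 7), Add(4, 8))) = Add(5, Mul(Rational(1, 7), 12)) = Add(5, Rational(12, 7)) = Rational(47, 7))
Function('G')(y, w) = Mul(Pow(Add(Rational(47, 7), w), -1), Add(80, y)) (Function('G')(y, w) = Mul(Add(y, 80), Pow(Add(w, Rational(47, 7)), -1)) = Mul(Add(80, y), Pow(Add(Rational(47, 7), w), -1)) = Mul(Pow(Add(Rational(47, 7), w), -1), Add(80, y)))
Add(Add(Mul(-224, -345), -336), Function('G')(h, Function('c')(-23, -11))) = Add(Add(Mul(-224, -345), -336), Mul(7, Pow(Add(47, Mul(7, -23)), -1), Add(80, -707))) = Add(Add(77280, -336), Mul(7, Pow(Add(47, -161), -1), -627)) = Add(76944, Mul(7, Pow(-114, -1), -627)) = Add(76944, Mul(7, Rational(-1, 114), -627)) = Add(76944, Rational(77, 2)) = Rational(153965, 2)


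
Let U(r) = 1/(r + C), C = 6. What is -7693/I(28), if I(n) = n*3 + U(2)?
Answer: -61544/673 ≈ -91.447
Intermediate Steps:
U(r) = 1/(6 + r) (U(r) = 1/(r + 6) = 1/(6 + r))
I(n) = 1/8 + 3*n (I(n) = n*3 + 1/(6 + 2) = 3*n + 1/8 = 1/8 + 3*n)
-7693/I(28) = -7693/(1/8 + 3*28) = -7693/(1/8 + 84) = -7693/673/8 = -7693*8/673 = -61544/673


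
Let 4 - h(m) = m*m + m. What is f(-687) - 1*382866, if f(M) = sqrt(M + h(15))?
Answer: -382866 + I*sqrt(923) ≈ -3.8287e+5 + 30.381*I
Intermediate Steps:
h(m) = 4 - m - m**2 (h(m) = 4 - (m*m + m) = 4 - (m**2 + m) = 4 - (m + m**2) = 4 + (-m - m**2) = 4 - m - m**2)
f(M) = sqrt(-236 + M) (f(M) = sqrt(M + (4 - 1*15 - 1*15**2)) = sqrt(M + (4 - 15 - 1*225)) = sqrt(M + (4 - 15 - 225)) = sqrt(M - 236) = sqrt(-236 + M))
f(-687) - 1*382866 = sqrt(-236 - 687) - 1*382866 = sqrt(-923) - 382866 = I*sqrt(923) - 382866 = -382866 + I*sqrt(923)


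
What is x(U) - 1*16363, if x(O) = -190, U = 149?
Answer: -16553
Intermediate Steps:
x(U) - 1*16363 = -190 - 1*16363 = -190 - 16363 = -16553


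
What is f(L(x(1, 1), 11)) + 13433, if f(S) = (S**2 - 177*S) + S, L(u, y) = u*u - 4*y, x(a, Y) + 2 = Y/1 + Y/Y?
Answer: 23113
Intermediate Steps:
x(a, Y) = -1 + Y (x(a, Y) = -2 + (Y/1 + Y/Y) = -2 + (Y*1 + 1) = -2 + (Y + 1) = -2 + (1 + Y) = -1 + Y)
L(u, y) = u**2 - 4*y
f(S) = S**2 - 176*S
f(L(x(1, 1), 11)) + 13433 = ((-1 + 1)**2 - 4*11)*(-176 + ((-1 + 1)**2 - 4*11)) + 13433 = (0**2 - 44)*(-176 + (0**2 - 44)) + 13433 = (0 - 44)*(-176 + (0 - 44)) + 13433 = -44*(-176 - 44) + 13433 = -44*(-220) + 13433 = 9680 + 13433 = 23113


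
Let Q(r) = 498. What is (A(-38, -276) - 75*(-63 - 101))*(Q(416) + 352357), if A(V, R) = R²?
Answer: 31219198980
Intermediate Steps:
(A(-38, -276) - 75*(-63 - 101))*(Q(416) + 352357) = ((-276)² - 75*(-63 - 101))*(498 + 352357) = (76176 - 75*(-164))*352855 = (76176 + 12300)*352855 = 88476*352855 = 31219198980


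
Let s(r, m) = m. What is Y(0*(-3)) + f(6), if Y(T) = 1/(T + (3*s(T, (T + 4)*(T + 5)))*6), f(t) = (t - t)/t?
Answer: 1/360 ≈ 0.0027778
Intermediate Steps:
f(t) = 0 (f(t) = 0/t = 0)
Y(T) = 1/(T + 18*(4 + T)*(5 + T)) (Y(T) = 1/(T + (3*((T + 4)*(T + 5)))*6) = 1/(T + (3*((4 + T)*(5 + T)))*6) = 1/(T + (3*(4 + T)*(5 + T))*6) = 1/(T + 18*(4 + T)*(5 + T)))
Y(0*(-3)) + f(6) = 1/(360 + 18*(0*(-3))² + 163*(0*(-3))) + 0 = 1/(360 + 18*0² + 163*0) + 0 = 1/(360 + 18*0 + 0) + 0 = 1/(360 + 0 + 0) + 0 = 1/360 + 0 = 1/360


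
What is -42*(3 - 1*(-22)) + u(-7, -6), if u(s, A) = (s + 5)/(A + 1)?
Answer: -5248/5 ≈ -1049.6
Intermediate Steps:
u(s, A) = (5 + s)/(1 + A)
-42*(3 - 1*(-22)) + u(-7, -6) = -42*(3 - 1*(-22)) + (5 - 7)/(1 - 6) = -42*(3 + 22) - 2/(-5) = -42*25 - ⅕*(-2) = -1050 + ⅖ = -5248/5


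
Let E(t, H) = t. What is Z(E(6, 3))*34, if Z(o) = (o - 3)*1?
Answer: 102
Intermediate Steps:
Z(o) = -3 + o (Z(o) = (-3 + o)*1 = -3 + o)
Z(E(6, 3))*34 = (-3 + 6)*34 = 3*34 = 102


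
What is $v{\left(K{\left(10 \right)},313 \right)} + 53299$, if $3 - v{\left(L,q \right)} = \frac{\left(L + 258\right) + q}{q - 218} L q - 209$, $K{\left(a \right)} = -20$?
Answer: $89819$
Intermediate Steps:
$v{\left(L,q \right)} = 212 - \frac{L q \left(258 + L + q\right)}{-218 + q}$ ($v{\left(L,q \right)} = 3 - \left(\frac{\left(L + 258\right) + q}{q - 218} L q - 209\right) = 3 - \left(\frac{\left(258 + L\right) + q}{-218 + q} L q - 209\right) = 3 - \left(\frac{258 + L + q}{-218 + q} L q - 209\right) = 3 - \left(\frac{L \left(258 + L + q\right)}{-218 + q} q - 209\right) = 3 - \left(\frac{L q \left(258 + L + q\right)}{-218 + q} - 209\right) = 3 - \left(-209 + \frac{L q \left(258 + L + q\right)}{-218 + q}\right) = 212 - \frac{L q \left(258 + L + q\right)}{-218 + q}$)
$v{\left(K{\left(10 \right)},313 \right)} + 53299 = \frac{-46216 + 212 \cdot 313 - - 20 \cdot 313^{2} - 313 \left(-20\right)^{2} - \left(-5160\right) 313}{-218 + 313} + 53299 = \frac{-46216 + 66356 - \left(-20\right) 97969 - 313 \cdot 400 + 1615080}{95} + 53299 = \frac{-46216 + 66356 + 1959380 - 125200 + 1615080}{95} + 53299 = \frac{1}{95} \cdot 3469400 + 53299 = 36520 + 53299 = 89819$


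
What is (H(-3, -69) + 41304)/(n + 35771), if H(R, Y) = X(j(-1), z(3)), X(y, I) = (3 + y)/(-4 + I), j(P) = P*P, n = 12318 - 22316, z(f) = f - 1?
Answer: 41302/25773 ≈ 1.6025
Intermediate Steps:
z(f) = -1 + f
n = -9998
j(P) = P**2
X(y, I) = (3 + y)/(-4 + I)
H(R, Y) = -2 (H(R, Y) = (3 + (-1)**2)/(-4 + (-1 + 3)) = (3 + 1)/(-4 + 2) = 4/(-2) = -1/2*4 = -2)
(H(-3, -69) + 41304)/(n + 35771) = (-2 + 41304)/(-9998 + 35771) = 41302/25773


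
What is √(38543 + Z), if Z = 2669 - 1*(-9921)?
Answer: √51133 ≈ 226.13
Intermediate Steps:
Z = 12590 (Z = 2669 + 9921 = 12590)
√(38543 + Z) = √(38543 + 12590) = √51133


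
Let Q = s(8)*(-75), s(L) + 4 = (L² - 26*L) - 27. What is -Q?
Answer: -13125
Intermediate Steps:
s(L) = -31 + L² - 26*L (s(L) = -4 + ((L² - 26*L) - 27) = -4 + (-27 + L² - 26*L) = -31 + L² - 26*L)
Q = 13125 (Q = (-31 + 8² - 26*8)*(-75) = (-31 + 64 - 208)*(-75) = -175*(-75) = 13125)
-Q = -1*13125 = -13125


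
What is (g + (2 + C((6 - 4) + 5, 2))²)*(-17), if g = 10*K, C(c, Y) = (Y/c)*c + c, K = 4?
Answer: -2737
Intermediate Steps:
C(c, Y) = Y + c
g = 40 (g = 10*4 = 40)
(g + (2 + C((6 - 4) + 5, 2))²)*(-17) = (40 + (2 + (2 + ((6 - 4) + 5)))²)*(-17) = (40 + (2 + (2 + (2 + 5)))²)*(-17) = (40 + (2 + (2 + 7))²)*(-17) = (40 + (2 + 9)²)*(-17) = (40 + 11²)*(-17) = (40 + 121)*(-17) = 161*(-17) = -2737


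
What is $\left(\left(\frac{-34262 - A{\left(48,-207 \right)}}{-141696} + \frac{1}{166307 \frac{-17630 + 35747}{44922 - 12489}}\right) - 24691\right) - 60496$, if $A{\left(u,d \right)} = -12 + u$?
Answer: $- \frac{35446971293197133}{416108937024} \approx -85187.0$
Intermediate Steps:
$\left(\left(\frac{-34262 - A{\left(48,-207 \right)}}{-141696} + \frac{1}{166307 \frac{-17630 + 35747}{44922 - 12489}}\right) - 24691\right) - 60496 = \left(\left(\frac{-34262 - \left(-12 + 48\right)}{-141696} + \frac{1}{166307 \frac{-17630 + 35747}{44922 - 12489}}\right) - 24691\right) - 60496 = \left(\left(\left(-34262 - 36\right) \left(- \frac{1}{141696}\right) + \frac{1}{166307 \cdot \frac{18117}{32433}}\right) - 24691\right) - 60496 = \left(\left(\left(-34262 - 36\right) \left(- \frac{1}{141696}\right) + \frac{1}{166307 \cdot 18117 \cdot \frac{1}{32433}}\right) - 24691\right) - 60496 = \left(\left(\left(-34298\right) \left(- \frac{1}{141696}\right) + \frac{1}{166307 \cdot \frac{6039}{10811}}\right) - 24691\right) - 60496 = \left(\left(\frac{17149}{70848} + \frac{1}{166307} \cdot \frac{10811}{6039}\right) - 24691\right) - 60496 = \left(\left(\frac{17149}{70848} + \frac{569}{52859367}\right) - 24691\right) - 60496 = \left(\frac{100725066355}{416108937024} - 24691\right) - 60496 = - \frac{10274045038993229}{416108937024} - 60496 = - \frac{35446971293197133}{416108937024}$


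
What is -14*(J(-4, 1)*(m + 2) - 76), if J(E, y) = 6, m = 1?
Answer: 812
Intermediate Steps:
-14*(J(-4, 1)*(m + 2) - 76) = -14*(6*(1 + 2) - 76) = -14*(6*3 - 76) = -14*(18 - 76) = -14*(-58) = 812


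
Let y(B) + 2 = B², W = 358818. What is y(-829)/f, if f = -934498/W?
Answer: -123296861751/467249 ≈ -2.6388e+5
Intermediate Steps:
y(B) = -2 + B²
f = -467249/179409 (f = -934498/358818 = -934498*1/358818 = -467249/179409 ≈ -2.6044)
y(-829)/f = (-2 + (-829)²)/(-467249/179409) = (-2 + 687241)*(-179409/467249) = 687239*(-179409/467249) = -123296861751/467249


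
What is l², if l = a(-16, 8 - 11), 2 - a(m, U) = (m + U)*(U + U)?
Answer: 12544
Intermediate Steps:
a(m, U) = 2 - 2*U*(U + m) (a(m, U) = 2 - (m + U)*(U + U) = 2 - (U + m)*2*U = 2 - 2*U*(U + m))
l = -112 (l = 2 - 2*(8 - 11)² - 2*(8 - 11)*(-16) = 2 - 2*(-3)² - 2*(-3)*(-16) = 2 - 2*9 - 96 = 2 - 18 - 96 = -112)
l² = (-112)² = 12544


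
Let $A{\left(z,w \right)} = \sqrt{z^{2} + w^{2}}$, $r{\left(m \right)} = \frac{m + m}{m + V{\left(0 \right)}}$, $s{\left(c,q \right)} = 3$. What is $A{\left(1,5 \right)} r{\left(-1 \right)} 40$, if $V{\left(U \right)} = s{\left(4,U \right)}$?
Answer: $- 40 \sqrt{26} \approx -203.96$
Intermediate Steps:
$V{\left(U \right)} = 3$
$r{\left(m \right)} = \frac{2 m}{3 + m}$ ($r{\left(m \right)} = \frac{m + m}{m + 3} = \frac{2 m}{3 + m}$)
$A{\left(z,w \right)} = \sqrt{w^{2} + z^{2}}$
$A{\left(1,5 \right)} r{\left(-1 \right)} 40 = \sqrt{5^{2} + 1^{2}} \cdot 2 \left(-1\right) \frac{1}{3 - 1} \cdot 40 = \sqrt{25 + 1} \cdot 2 \left(-1\right) \frac{1}{2} \cdot 40 = \sqrt{26} \cdot 2 \left(-1\right) \frac{1}{2} \cdot 40 = \sqrt{26} \left(-1\right) 40 = - \sqrt{26} \cdot 40 = - 40 \sqrt{26}$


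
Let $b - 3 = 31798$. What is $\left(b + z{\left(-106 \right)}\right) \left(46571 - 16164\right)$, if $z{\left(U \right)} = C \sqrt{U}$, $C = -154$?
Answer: $966973007 - 4682678 i \sqrt{106} \approx 9.6697 \cdot 10^{8} - 4.8211 \cdot 10^{7} i$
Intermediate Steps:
$z{\left(U \right)} = - 154 \sqrt{U}$
$b = 31801$ ($b = 3 + 31798 = 31801$)
$\left(b + z{\left(-106 \right)}\right) \left(46571 - 16164\right) = \left(31801 - 154 \sqrt{-106}\right) \left(46571 - 16164\right) = \left(31801 - 154 i \sqrt{106}\right) 30407 = 966973007 - 4682678 i \sqrt{106}$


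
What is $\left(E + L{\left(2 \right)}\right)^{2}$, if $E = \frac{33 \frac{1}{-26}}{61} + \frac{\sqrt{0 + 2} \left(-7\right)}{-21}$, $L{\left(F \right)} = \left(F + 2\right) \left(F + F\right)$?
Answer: $\frac{5785439633}{22638564} + \frac{25343 \sqrt{2}}{2379} \approx 270.62$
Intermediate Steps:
$L{\left(F \right)} = 2 F \left(2 + F\right)$ ($L{\left(F \right)} = \left(2 + F\right) 2 F = 2 F \left(2 + F\right)$)
$E = - \frac{33}{1586} + \frac{\sqrt{2}}{3}$ ($E = 33 \left(- \frac{1}{26}\right) \frac{1}{61} + \sqrt{2} \left(-7\right) \left(- \frac{1}{21}\right) = \left(- \frac{33}{26}\right) \frac{1}{61} + - 7 \sqrt{2} \left(- \frac{1}{21}\right) = - \frac{33}{1586} + \frac{\sqrt{2}}{3} \approx 0.4506$)
$\left(E + L{\left(2 \right)}\right)^{2} = \left(\left(- \frac{33}{1586} + \frac{\sqrt{2}}{3}\right) + 2 \cdot 2 \left(2 + 2\right)\right)^{2} = \left(\left(- \frac{33}{1586} + \frac{\sqrt{2}}{3}\right) + 2 \cdot 2 \cdot 4\right)^{2} = \left(\left(- \frac{33}{1586} + \frac{\sqrt{2}}{3}\right) + 16\right)^{2} = \left(\frac{25343}{1586} + \frac{\sqrt{2}}{3}\right)^{2}$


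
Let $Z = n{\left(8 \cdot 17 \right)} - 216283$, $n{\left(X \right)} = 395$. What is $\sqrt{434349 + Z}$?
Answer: $\sqrt{218461} \approx 467.4$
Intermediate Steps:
$Z = -215888$ ($Z = 395 - 216283 = -215888$)
$\sqrt{434349 + Z} = \sqrt{434349 - 215888} = \sqrt{218461}$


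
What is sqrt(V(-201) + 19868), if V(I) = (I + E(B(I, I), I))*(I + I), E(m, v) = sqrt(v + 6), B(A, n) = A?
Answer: sqrt(100670 - 402*I*sqrt(195)) ≈ 317.41 - 8.8429*I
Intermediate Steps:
E(m, v) = sqrt(6 + v)
V(I) = 2*I*(I + sqrt(6 + I)) (V(I) = (I + sqrt(6 + I))*(I + I) = (I + sqrt(6 + I))*(2*I) = 2*I*(I + sqrt(6 + I)))
sqrt(V(-201) + 19868) = sqrt(2*(-201)*(-201 + sqrt(6 - 201)) + 19868) = sqrt(2*(-201)*(-201 + sqrt(-195)) + 19868) = sqrt(2*(-201)*(-201 + I*sqrt(195)) + 19868) = sqrt((80802 - 402*I*sqrt(195)) + 19868) = sqrt(100670 - 402*I*sqrt(195))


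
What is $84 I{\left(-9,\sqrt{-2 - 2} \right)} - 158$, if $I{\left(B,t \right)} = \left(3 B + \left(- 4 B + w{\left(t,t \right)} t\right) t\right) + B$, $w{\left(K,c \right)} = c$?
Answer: $-3182 + 5376 i \approx -3182.0 + 5376.0 i$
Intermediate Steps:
$I{\left(B,t \right)} = 4 B + t \left(t^{2} - 4 B\right)$ ($I{\left(B,t \right)} = \left(3 B + \left(- 4 B + t t\right) t\right) + B = \left(3 B + \left(- 4 B + t^{2}\right) t\right) + B = \left(3 B + \left(t^{2} - 4 B\right) t\right) + B = \left(3 B + t \left(t^{2} - 4 B\right)\right) + B = 4 B + t \left(t^{2} - 4 B\right)$)
$84 I{\left(-9,\sqrt{-2 - 2} \right)} - 158 = 84 \left(\left(\sqrt{-2 - 2}\right)^{3} + 4 \left(-9\right) - - 36 \sqrt{-2 - 2}\right) - 158 = 84 \left(\left(\sqrt{-4}\right)^{3} - 36 - - 36 \sqrt{-4}\right) - 158 = 84 \left(\left(2 i\right)^{3} - 36 - - 36 \cdot 2 i\right) - 158 = 84 \left(- 8 i - 36 + 72 i\right) - 158 = 84 \left(-36 + 64 i\right) - 158 = \left(-3024 + 5376 i\right) - 158 = -3182 + 5376 i$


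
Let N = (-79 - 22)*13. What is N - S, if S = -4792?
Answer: 3479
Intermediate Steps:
N = -1313 (N = -101*13 = -1313)
N - S = -1313 - 1*(-4792) = -1313 + 4792 = 3479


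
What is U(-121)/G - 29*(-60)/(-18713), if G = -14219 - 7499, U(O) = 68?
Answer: -19530902/203204467 ≈ -0.096115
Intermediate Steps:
G = -21718
U(-121)/G - 29*(-60)/(-18713) = 68/(-21718) - 29*(-60)/(-18713) = 68*(-1/21718) + 1740*(-1/18713) = -34/10859 - 1740/18713 = -19530902/203204467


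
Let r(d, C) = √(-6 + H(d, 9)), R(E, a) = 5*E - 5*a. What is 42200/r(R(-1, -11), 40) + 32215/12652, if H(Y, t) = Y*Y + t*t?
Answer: 32215/12652 + 8440*√103/103 ≈ 834.16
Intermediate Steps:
R(E, a) = -5*a + 5*E
H(Y, t) = Y² + t²
r(d, C) = √(75 + d²) (r(d, C) = √(-6 + (d² + 9²)) = √(-6 + (d² + 81)) = √(-6 + (81 + d²)) = √(75 + d²))
42200/r(R(-1, -11), 40) + 32215/12652 = 42200/(√(75 + (-5*(-11) + 5*(-1))²)) + 32215/12652 = 42200/(√(75 + (55 - 5)²)) + 32215*(1/12652) = 42200/(√(75 + 50²)) + 32215/12652 = 42200/(√(75 + 2500)) + 32215/12652 = 42200/(√2575) + 32215/12652 = 42200/((5*√103)) + 32215/12652 = 42200*(√103/515) + 32215/12652 = 8440*√103/103 + 32215/12652 = 32215/12652 + 8440*√103/103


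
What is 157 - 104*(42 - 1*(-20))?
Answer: -6291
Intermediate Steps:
157 - 104*(42 - 1*(-20)) = 157 - 104*(42 + 20) = 157 - 104*62 = 157 - 6448 = -6291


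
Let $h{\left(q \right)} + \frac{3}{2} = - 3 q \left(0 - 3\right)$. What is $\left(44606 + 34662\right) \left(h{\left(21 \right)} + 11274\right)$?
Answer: $908530182$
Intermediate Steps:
$h{\left(q \right)} = - \frac{3}{2} + 9 q$ ($h{\left(q \right)} = - \frac{3}{2} + - 3 q \left(0 - 3\right) = - \frac{3}{2} + - 3 q \left(-3\right) = - \frac{3}{2} + 9 q$)
$\left(44606 + 34662\right) \left(h{\left(21 \right)} + 11274\right) = \left(44606 + 34662\right) \left(\left(- \frac{3}{2} + 9 \cdot 21\right) + 11274\right) = 79268 \left(\left(- \frac{3}{2} + 189\right) + 11274\right) = 79268 \left(\frac{375}{2} + 11274\right) = 79268 \cdot \frac{22923}{2} = 908530182$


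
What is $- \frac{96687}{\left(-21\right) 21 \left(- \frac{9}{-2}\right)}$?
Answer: $\frac{7162}{147} \approx 48.721$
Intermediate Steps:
$- \frac{96687}{\left(-21\right) 21 \left(- \frac{9}{-2}\right)} = - \frac{96687}{\left(-441\right) \left(\left(-9\right) \left(- \frac{1}{2}\right)\right)} = - \frac{96687}{\left(-441\right) \frac{9}{2}} = - \frac{96687}{- \frac{3969}{2}} = \left(-96687\right) \left(- \frac{2}{3969}\right) = \frac{7162}{147}$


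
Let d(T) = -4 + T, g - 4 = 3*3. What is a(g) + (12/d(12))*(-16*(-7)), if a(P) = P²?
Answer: 337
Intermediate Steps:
g = 13 (g = 4 + 3*3 = 4 + 9 = 13)
a(g) + (12/d(12))*(-16*(-7)) = 13² + (12/(-4 + 12))*(-16*(-7)) = 169 + (12/8)*112 = 169 + (12*(⅛))*112 = 169 + (3/2)*112 = 169 + 168 = 337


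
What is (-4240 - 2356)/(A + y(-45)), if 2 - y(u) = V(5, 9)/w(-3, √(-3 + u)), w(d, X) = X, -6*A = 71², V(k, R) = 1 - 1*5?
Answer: 199027704/25290853 - 79152*I*√3/25290853 ≈ 7.8696 - 0.0054207*I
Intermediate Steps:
V(k, R) = -4 (V(k, R) = 1 - 5 = -4)
A = -5041/6 (A = -⅙*71² = -⅙*5041 = -5041/6 ≈ -840.17)
y(u) = 2 + 4/√(-3 + u) (y(u) = 2 - (-4)/(√(-3 + u)) = 2 - (-4)/√(-3 + u) = 2 + 4/√(-3 + u))
(-4240 - 2356)/(A + y(-45)) = (-4240 - 2356)/(-5041/6 + (2 + 4/√(-3 - 45))) = -6596/(-5041/6 + (2 + 4/√(-48))) = -6596/(-5041/6 + (2 + 4*(-I*√3/12))) = -6596/(-5041/6 + (2 - I*√3/3)) = -6596/(-5029/6 - I*√3/3)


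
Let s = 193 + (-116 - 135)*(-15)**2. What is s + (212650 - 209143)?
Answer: -52775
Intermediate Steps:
s = -56282 (s = 193 - 251*225 = 193 - 56475 = -56282)
s + (212650 - 209143) = -56282 + (212650 - 209143) = -56282 + 3507 = -52775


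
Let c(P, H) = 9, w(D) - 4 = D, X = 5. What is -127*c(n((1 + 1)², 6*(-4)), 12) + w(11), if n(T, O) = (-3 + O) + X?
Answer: -1128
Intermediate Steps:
w(D) = 4 + D
n(T, O) = 2 + O (n(T, O) = (-3 + O) + 5 = 2 + O)
-127*c(n((1 + 1)², 6*(-4)), 12) + w(11) = -127*9 + (4 + 11) = -1143 + 15 = -1128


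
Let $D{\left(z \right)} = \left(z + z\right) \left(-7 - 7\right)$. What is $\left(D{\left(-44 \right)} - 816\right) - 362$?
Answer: $54$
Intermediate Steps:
$D{\left(z \right)} = - 28 z$ ($D{\left(z \right)} = 2 z \left(-14\right) = - 28 z$)
$\left(D{\left(-44 \right)} - 816\right) - 362 = \left(\left(-28\right) \left(-44\right) - 816\right) - 362 = \left(1232 - 816\right) - 362 = 416 - 362 = 54$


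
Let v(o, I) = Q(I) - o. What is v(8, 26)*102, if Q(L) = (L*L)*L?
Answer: 1791936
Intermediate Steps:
Q(L) = L³ (Q(L) = L²*L = L³)
v(o, I) = I³ - o
v(8, 26)*102 = (26³ - 1*8)*102 = (17576 - 8)*102 = 17568*102 = 1791936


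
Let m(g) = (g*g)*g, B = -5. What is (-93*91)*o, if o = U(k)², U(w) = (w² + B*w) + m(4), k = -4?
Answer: -84630000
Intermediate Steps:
m(g) = g³ (m(g) = g²*g = g³)
U(w) = 64 + w² - 5*w (U(w) = (w² - 5*w) + 4³ = (w² - 5*w) + 64 = 64 + w² - 5*w)
o = 10000 (o = (64 + (-4)² - 5*(-4))² = (64 + 16 + 20)² = 100² = 10000)
(-93*91)*o = -93*91*10000 = -8463*10000 = -84630000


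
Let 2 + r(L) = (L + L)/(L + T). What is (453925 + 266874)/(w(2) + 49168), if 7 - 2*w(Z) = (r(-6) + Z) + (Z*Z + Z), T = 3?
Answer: 1441598/98333 ≈ 14.660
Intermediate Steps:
r(L) = -2 + 2*L/(3 + L) (r(L) = -2 + (L + L)/(L + 3) = -2 + (2*L)/(3 + L) = -2 + 2*L/(3 + L))
w(Z) = 5/2 - Z - Z²/2 (w(Z) = 7/2 - ((-6/(3 - 6) + Z) + (Z*Z + Z))/2 = 7/2 - ((-6/(-3) + Z) + (Z² + Z))/2 = 7/2 - ((-6*(-⅓) + Z) + (Z + Z²))/2 = 7/2 - ((2 + Z) + (Z + Z²))/2 = 7/2 - (2 + Z² + 2*Z)/2 = 7/2 + (-1 - Z - Z²/2) = 5/2 - Z - Z²/2)
(453925 + 266874)/(w(2) + 49168) = (453925 + 266874)/((5/2 - 1*2 - ½*2²) + 49168) = 720799/((5/2 - 2 - ½*4) + 49168) = 720799/((5/2 - 2 - 2) + 49168) = 720799/(-3/2 + 49168) = 720799/(98333/2) = 720799*(2/98333) = 1441598/98333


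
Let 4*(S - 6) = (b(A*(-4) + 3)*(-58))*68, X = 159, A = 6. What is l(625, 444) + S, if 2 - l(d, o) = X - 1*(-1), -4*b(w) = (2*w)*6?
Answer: -62270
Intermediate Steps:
b(w) = -3*w (b(w) = -2*w*6/4 = -3*w)
l(d, o) = -158 (l(d, o) = 2 - (159 - 1*(-1)) = 2 - (159 + 1) = 2 - 1*160 = 2 - 160 = -158)
S = -62112 (S = 6 + ((-3*(6*(-4) + 3)*(-58))*68)/4 = 6 + ((-3*(-24 + 3)*(-58))*68)/4 = 6 + ((-3*(-21)*(-58))*68)/4 = 6 + ((63*(-58))*68)/4 = 6 + (-3654*68)/4 = 6 + (¼)*(-248472) = 6 - 62118 = -62112)
l(625, 444) + S = -158 - 62112 = -62270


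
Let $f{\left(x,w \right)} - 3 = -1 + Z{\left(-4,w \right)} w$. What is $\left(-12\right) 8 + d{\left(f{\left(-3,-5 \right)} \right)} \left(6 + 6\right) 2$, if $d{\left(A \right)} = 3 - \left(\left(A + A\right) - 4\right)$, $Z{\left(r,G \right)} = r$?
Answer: $-984$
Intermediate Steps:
$f{\left(x,w \right)} = 2 - 4 w$ ($f{\left(x,w \right)} = 3 - \left(1 + 4 w\right) = 2 - 4 w$)
$d{\left(A \right)} = 7 - 2 A$ ($d{\left(A \right)} = 3 - \left(2 A - 4\right) = 3 - \left(-4 + 2 A\right) = 7 - 2 A$)
$\left(-12\right) 8 + d{\left(f{\left(-3,-5 \right)} \right)} \left(6 + 6\right) 2 = \left(-12\right) 8 + \left(7 - 2 \left(2 - -20\right)\right) \left(6 + 6\right) 2 = -96 + \left(7 - 2 \left(2 + 20\right)\right) 12 \cdot 2 = -96 + \left(7 - 44\right) 12 \cdot 2 = -96 + \left(-37\right) 12 \cdot 2 = -96 - 888 = -984$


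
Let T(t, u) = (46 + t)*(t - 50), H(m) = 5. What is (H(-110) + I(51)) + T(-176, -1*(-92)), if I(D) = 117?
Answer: 29502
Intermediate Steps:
T(t, u) = (-50 + t)*(46 + t) (T(t, u) = (46 + t)*(-50 + t) = (-50 + t)*(46 + t))
(H(-110) + I(51)) + T(-176, -1*(-92)) = (5 + 117) + (-2300 + (-176)² - 4*(-176)) = 122 + (-2300 + 30976 + 704) = 122 + 29380 = 29502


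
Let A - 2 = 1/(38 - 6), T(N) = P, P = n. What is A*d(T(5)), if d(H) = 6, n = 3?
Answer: 195/16 ≈ 12.188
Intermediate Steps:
P = 3
T(N) = 3
A = 65/32 (A = 2 + 1/(38 - 6) = 2 + 1/32 = 65/32 ≈ 2.0313)
A*d(T(5)) = (65/32)*6 = 195/16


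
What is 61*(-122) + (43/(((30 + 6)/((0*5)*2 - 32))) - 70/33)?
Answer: -740752/99 ≈ -7482.3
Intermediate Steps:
61*(-122) + (43/(((30 + 6)/((0*5)*2 - 32))) - 70/33) = -7442 + (43/((36/(0*2 - 32))) - 70*1/33) = -7442 + (43/((36/(0 - 32))) - 70/33) = -7442 + (43/((36/(-32))) - 70/33) = -7442 + (43/((36*(-1/32))) - 70/33) = -7442 + (43/(-9/8) - 70/33) = -7442 + (43*(-8/9) - 70/33) = -7442 + (-344/9 - 70/33) = -7442 - 3994/99 = -740752/99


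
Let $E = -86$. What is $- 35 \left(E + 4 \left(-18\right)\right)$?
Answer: $5530$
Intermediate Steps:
$- 35 \left(E + 4 \left(-18\right)\right) = - 35 \left(-86 + 4 \left(-18\right)\right) = - 35 \left(-86 - 72\right) = \left(-35\right) \left(-158\right) = 5530$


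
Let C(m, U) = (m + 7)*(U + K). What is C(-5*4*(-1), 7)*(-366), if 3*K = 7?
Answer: -92232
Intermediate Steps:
K = 7/3 (K = (⅓)*7 = 7/3 ≈ 2.3333)
C(m, U) = (7 + m)*(7/3 + U) (C(m, U) = (m + 7)*(U + 7/3) = (7 + m)*(7/3 + U))
C(-5*4*(-1), 7)*(-366) = (49/3 + 7*7 + 7*(-5*4*(-1))/3 + 7*(-5*4*(-1)))*(-366) = (49/3 + 49 + 7*(-20*(-1))/3 + 7*(-20*(-1)))*(-366) = (49/3 + 49 + (7/3)*20 + 7*20)*(-366) = (49/3 + 49 + 140/3 + 140)*(-366) = 252*(-366) = -92232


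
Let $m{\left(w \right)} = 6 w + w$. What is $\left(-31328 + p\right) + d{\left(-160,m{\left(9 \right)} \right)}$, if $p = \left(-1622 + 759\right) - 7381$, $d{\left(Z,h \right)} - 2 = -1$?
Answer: $-39571$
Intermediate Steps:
$m{\left(w \right)} = 7 w$
$d{\left(Z,h \right)} = 1$ ($d{\left(Z,h \right)} = 2 - 1 = 1$)
$p = -8244$ ($p = -863 - 7381 = -8244$)
$\left(-31328 + p\right) + d{\left(-160,m{\left(9 \right)} \right)} = \left(-31328 - 8244\right) + 1 = -39572 + 1 = -39571$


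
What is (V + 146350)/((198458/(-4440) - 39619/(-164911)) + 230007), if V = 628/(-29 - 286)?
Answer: 1125145545019016/1767986709667521 ≈ 0.63640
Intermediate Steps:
V = -628/315 (V = 628/(-315) = -1/315*628 = -628/315 ≈ -1.9937)
(V + 146350)/((198458/(-4440) - 39619/(-164911)) + 230007) = (-628/315 + 146350)/((198458/(-4440) - 39619/(-164911)) + 230007) = 46099622/(315*((198458*(-1/4440) - 39619*(-1/164911)) + 230007)) = 46099622/(315*((-99229/2220 + 39619/164911) + 230007)) = 46099622/(315*(-16275999439/366102420 + 230007)) = 46099622/(315*(84189843317501/366102420)) = (46099622/315)*(366102420/84189843317501) = 1125145545019016/1767986709667521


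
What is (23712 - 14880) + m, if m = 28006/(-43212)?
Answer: 190810189/21606 ≈ 8831.3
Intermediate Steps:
m = -14003/21606 (m = 28006*(-1/43212) = -14003/21606 ≈ -0.64811)
(23712 - 14880) + m = (23712 - 14880) - 14003/21606 = 8832 - 14003/21606 = 190810189/21606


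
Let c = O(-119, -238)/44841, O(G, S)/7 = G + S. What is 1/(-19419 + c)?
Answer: -14947/290256626 ≈ -5.1496e-5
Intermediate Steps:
O(G, S) = 7*G + 7*S (O(G, S) = 7*(G + S) = 7*G + 7*S)
c = -833/14947 (c = (7*(-119) + 7*(-238))/44841 = (-833 - 1666)*(1/44841) = -2499*1/44841 = -833/14947 ≈ -0.055730)
1/(-19419 + c) = 1/(-19419 - 833/14947) = 1/(-290256626/14947) = -14947/290256626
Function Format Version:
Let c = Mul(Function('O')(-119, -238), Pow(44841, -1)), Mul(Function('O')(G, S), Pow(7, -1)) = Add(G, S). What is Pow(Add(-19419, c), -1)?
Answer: Rational(-14947, 290256626) ≈ -5.1496e-5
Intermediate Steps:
Function('O')(G, S) = Add(Mul(7, G), Mul(7, S)) (Function('O')(G, S) = Mul(7, Add(G, S)) = Add(Mul(7, G), Mul(7, S)))
c = Rational(-833, 14947) (c = Mul(Add(Mul(7, -119), Mul(7, -238)), Pow(44841, -1)) = Mul(Add(-833, -1666), Rational(1, 44841)) = Mul(-2499, Rational(1, 44841)) = Rational(-833, 14947) ≈ -0.055730)
Pow(Add(-19419, c), -1) = Pow(Add(-19419, Rational(-833, 14947)), -1) = Pow(Rational(-290256626, 14947), -1) = Rational(-14947, 290256626)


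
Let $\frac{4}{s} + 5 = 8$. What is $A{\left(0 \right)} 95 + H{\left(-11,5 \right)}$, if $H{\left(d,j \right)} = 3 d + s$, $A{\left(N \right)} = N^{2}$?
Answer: $- \frac{95}{3} \approx -31.667$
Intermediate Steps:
$s = \frac{4}{3}$ ($s = \frac{4}{-5 + 8} = \frac{4}{3} \approx 1.3333$)
$H{\left(d,j \right)} = \frac{4}{3} + 3 d$ ($H{\left(d,j \right)} = 3 d + \frac{4}{3} = \frac{4}{3} + 3 d$)
$A{\left(0 \right)} 95 + H{\left(-11,5 \right)} = 0^{2} \cdot 95 + \left(\frac{4}{3} + 3 \left(-11\right)\right) = 0 \cdot 95 + \left(\frac{4}{3} - 33\right) = 0 - \frac{95}{3} = - \frac{95}{3}$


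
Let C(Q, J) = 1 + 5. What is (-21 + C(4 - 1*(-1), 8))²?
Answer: 225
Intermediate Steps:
C(Q, J) = 6
(-21 + C(4 - 1*(-1), 8))² = (-21 + 6)² = (-15)² = 225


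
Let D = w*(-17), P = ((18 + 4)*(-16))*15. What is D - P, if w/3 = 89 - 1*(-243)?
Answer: -11652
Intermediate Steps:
w = 996 (w = 3*(89 - 1*(-243)) = 3*(89 + 243) = 3*332 = 996)
P = -5280 (P = (22*(-16))*15 = -352*15 = -5280)
D = -16932 (D = 996*(-17) = -16932)
D - P = -16932 - 1*(-5280) = -16932 + 5280 = -11652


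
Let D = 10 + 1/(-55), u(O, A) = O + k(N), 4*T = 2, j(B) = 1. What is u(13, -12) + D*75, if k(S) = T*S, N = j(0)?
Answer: 16767/22 ≈ 762.14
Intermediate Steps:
T = ½ (T = (¼)*2 = ½ ≈ 0.50000)
N = 1
k(S) = S/2
u(O, A) = ½ + O (u(O, A) = O + (½)*1 = O + ½ = ½ + O)
D = 549/55 (D = 10 - 1/55 = 549/55 ≈ 9.9818)
u(13, -12) + D*75 = (½ + 13) + (549/55)*75 = 27/2 + 8235/11 = 16767/22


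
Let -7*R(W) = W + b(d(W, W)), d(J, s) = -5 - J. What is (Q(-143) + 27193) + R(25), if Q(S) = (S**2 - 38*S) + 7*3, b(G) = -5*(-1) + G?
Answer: 53097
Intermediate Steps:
b(G) = 5 + G
Q(S) = 21 + S**2 - 38*S (Q(S) = (S**2 - 38*S) + 21 = 21 + S**2 - 38*S)
R(W) = 0 (R(W) = -(W + (5 + (-5 - W)))/7 = -(W - W)/7 = -1/7*0 = 0)
(Q(-143) + 27193) + R(25) = ((21 + (-143)**2 - 38*(-143)) + 27193) + 0 = ((21 + 20449 + 5434) + 27193) + 0 = (25904 + 27193) + 0 = 53097 + 0 = 53097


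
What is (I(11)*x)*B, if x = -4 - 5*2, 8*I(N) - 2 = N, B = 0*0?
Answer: 0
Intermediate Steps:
B = 0
I(N) = ¼ + N/8
x = -14 (x = -4 - 10 = -14)
(I(11)*x)*B = ((¼ + (⅛)*11)*(-14))*0 = ((¼ + 11/8)*(-14))*0 = ((13/8)*(-14))*0 = -91/4*0 = 0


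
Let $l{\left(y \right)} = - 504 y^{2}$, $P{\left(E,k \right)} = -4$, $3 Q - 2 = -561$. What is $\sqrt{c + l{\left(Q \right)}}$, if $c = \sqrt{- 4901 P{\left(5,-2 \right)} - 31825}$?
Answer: $\sqrt{-17498936 + 11 i \sqrt{101}} \approx 0.01 + 4183.2 i$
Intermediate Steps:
$Q = - \frac{559}{3}$ ($Q = \frac{2}{3} + \frac{1}{3} \left(-561\right) = \frac{2}{3} - 187 = - \frac{559}{3} \approx -186.33$)
$c = 11 i \sqrt{101}$ ($c = \sqrt{\left(-4901\right) \left(-4\right) - 31825} = \sqrt{19604 - 31825} = \sqrt{-12221} = 11 i \sqrt{101} \approx 110.55 i$)
$\sqrt{c + l{\left(Q \right)}} = \sqrt{11 i \sqrt{101} - 504 \left(- \frac{559}{3}\right)^{2}} = \sqrt{11 i \sqrt{101} - 17498936} = \sqrt{-17498936 + 11 i \sqrt{101}}$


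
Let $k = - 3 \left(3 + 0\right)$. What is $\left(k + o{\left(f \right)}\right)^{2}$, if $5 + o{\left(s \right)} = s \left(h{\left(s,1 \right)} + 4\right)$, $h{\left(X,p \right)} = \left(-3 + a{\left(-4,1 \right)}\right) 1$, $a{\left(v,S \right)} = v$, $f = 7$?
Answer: $1225$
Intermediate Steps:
$h{\left(X,p \right)} = -7$ ($h{\left(X,p \right)} = \left(-3 - 4\right) 1 = \left(-7\right) 1 = -7$)
$k = -9$ ($k = \left(-3\right) 3 = -9$)
$o{\left(s \right)} = -5 - 3 s$ ($o{\left(s \right)} = -5 + s \left(-7 + 4\right) = -5 + s \left(-3\right) = -5 - 3 s$)
$\left(k + o{\left(f \right)}\right)^{2} = \left(-9 - 26\right)^{2} = \left(-35\right)^{2} = 1225$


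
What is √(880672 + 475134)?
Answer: √1355806 ≈ 1164.4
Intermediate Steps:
√(880672 + 475134) = √1355806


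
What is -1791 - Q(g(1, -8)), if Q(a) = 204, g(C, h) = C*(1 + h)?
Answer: -1995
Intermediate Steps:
-1791 - Q(g(1, -8)) = -1791 - 1*204 = -1791 - 204 = -1995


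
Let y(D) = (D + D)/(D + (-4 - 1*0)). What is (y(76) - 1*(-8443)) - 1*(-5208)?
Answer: 122878/9 ≈ 13653.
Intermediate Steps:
y(D) = 2*D/(-4 + D) (y(D) = (2*D)/(D + (-4 + 0)) = (2*D)/(D - 4) = (2*D)/(-4 + D) = 2*D/(-4 + D))
(y(76) - 1*(-8443)) - 1*(-5208) = (2*76/(-4 + 76) - 1*(-8443)) - 1*(-5208) = (2*76/72 + 8443) + 5208 = (2*76*(1/72) + 8443) + 5208 = (19/9 + 8443) + 5208 = 76006/9 + 5208 = 122878/9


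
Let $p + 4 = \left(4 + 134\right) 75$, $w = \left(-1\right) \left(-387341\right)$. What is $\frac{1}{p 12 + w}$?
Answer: $\frac{1}{511493} \approx 1.9551 \cdot 10^{-6}$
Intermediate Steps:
$w = 387341$
$p = 10346$ ($p = -4 + \left(4 + 134\right) 75 = -4 + 138 \cdot 75 = -4 + 10350 = 10346$)
$\frac{1}{p 12 + w} = \frac{1}{10346 \cdot 12 + 387341} = \frac{1}{124152 + 387341} = \frac{1}{511493}$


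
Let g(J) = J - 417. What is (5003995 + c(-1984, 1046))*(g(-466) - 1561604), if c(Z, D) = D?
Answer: -7820311496967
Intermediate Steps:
g(J) = -417 + J
(5003995 + c(-1984, 1046))*(g(-466) - 1561604) = (5003995 + 1046)*((-417 - 466) - 1561604) = 5005041*(-883 - 1561604) = 5005041*(-1562487) = -7820311496967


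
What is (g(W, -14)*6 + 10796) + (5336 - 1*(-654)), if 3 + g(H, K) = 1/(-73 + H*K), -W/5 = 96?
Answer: 111456902/6647 ≈ 16768.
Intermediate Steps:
W = -480 (W = -5*96 = -480)
g(H, K) = -3 + 1/(-73 + H*K)
(g(W, -14)*6 + 10796) + (5336 - 1*(-654)) = (((220 - 3*(-480)*(-14))/(-73 - 480*(-14)))*6 + 10796) + (5336 - 1*(-654)) = (((220 - 20160)/(-73 + 6720))*6 + 10796) + (5336 + 654) = ((-19940/6647)*6 + 10796) + 5990 = (((1/6647)*(-19940))*6 + 10796) + 5990 = (-19940/6647*6 + 10796) + 5990 = (-119640/6647 + 10796) + 5990 = 71641372/6647 + 5990 = 111456902/6647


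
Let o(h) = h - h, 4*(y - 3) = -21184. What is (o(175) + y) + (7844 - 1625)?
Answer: 926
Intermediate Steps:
y = -5293 (y = 3 + (¼)*(-21184) = 3 - 5296 = -5293)
o(h) = 0
(o(175) + y) + (7844 - 1625) = (0 - 5293) + (7844 - 1625) = -5293 + 6219 = 926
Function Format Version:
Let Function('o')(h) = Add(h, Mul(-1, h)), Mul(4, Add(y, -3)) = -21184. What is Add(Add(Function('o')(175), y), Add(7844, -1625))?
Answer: 926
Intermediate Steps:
y = -5293 (y = Add(3, Mul(Rational(1, 4), -21184)) = Add(3, -5296) = -5293)
Function('o')(h) = 0
Add(Add(Function('o')(175), y), Add(7844, -1625)) = Add(Add(0, -5293), Add(7844, -1625)) = Add(-5293, 6219) = 926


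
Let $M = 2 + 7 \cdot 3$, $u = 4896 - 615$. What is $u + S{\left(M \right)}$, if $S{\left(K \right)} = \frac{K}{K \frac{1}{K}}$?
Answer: $4304$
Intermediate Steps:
$u = 4281$ ($u = 4896 - 615 = 4281$)
$M = 23$ ($M = 2 + 21 = 23$)
$S{\left(K \right)} = K$ ($S{\left(K \right)} = \frac{K}{1} = K 1 = K$)
$u + S{\left(M \right)} = 4281 + 23 = 4304$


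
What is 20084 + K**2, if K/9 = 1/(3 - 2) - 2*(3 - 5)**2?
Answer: 24053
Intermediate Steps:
K = -63 (K = 9*(1/(3 - 2) - 2*(3 - 5)**2) = 9*(1/1 - 2*(-2)**2) = 9*(1 - 2*4) = 9*(1 - 8) = 9*(-7) = -63)
20084 + K**2 = 20084 + (-63)**2 = 20084 + 3969 = 24053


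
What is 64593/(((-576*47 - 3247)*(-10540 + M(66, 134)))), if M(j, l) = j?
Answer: 64593/317561206 ≈ 0.00020340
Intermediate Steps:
64593/(((-576*47 - 3247)*(-10540 + M(66, 134)))) = 64593/(((-576*47 - 3247)*(-10540 + 66))) = 64593/(((-27072 - 3247)*(-10474))) = 64593/((-30319*(-10474))) = 64593/317561206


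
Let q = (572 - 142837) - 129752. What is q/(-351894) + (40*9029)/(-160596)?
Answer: -6950432909/4709397402 ≈ -1.4759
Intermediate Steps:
q = -272017 (q = -142265 - 129752 = -272017)
q/(-351894) + (40*9029)/(-160596) = -272017/(-351894) + (40*9029)/(-160596) = -272017*(-1/351894) + 361160*(-1/160596) = 272017/351894 - 90290/40149 = -6950432909/4709397402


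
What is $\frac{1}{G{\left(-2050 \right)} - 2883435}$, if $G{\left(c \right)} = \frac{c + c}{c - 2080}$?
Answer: $- \frac{413}{1190858245} \approx -3.4681 \cdot 10^{-7}$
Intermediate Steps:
$G{\left(c \right)} = \frac{2 c}{-2080 + c}$
$\frac{1}{G{\left(-2050 \right)} - 2883435} = \frac{1}{2 \left(-2050\right) \frac{1}{-2080 - 2050} - 2883435} = \frac{1}{2 \left(-2050\right) \frac{1}{-4130} - 2883435} = \frac{1}{2 \left(-2050\right) \left(- \frac{1}{4130}\right) - 2883435} = \frac{1}{\frac{410}{413} - 2883435} = \frac{1}{- \frac{1190858245}{413}} = - \frac{413}{1190858245}$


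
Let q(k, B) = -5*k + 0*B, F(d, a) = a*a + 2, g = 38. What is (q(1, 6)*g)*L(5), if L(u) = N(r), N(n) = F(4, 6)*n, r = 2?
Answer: -14440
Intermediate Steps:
F(d, a) = 2 + a² (F(d, a) = a² + 2 = 2 + a²)
q(k, B) = -5*k (q(k, B) = -5*k + 0 = -5*k)
N(n) = 38*n (N(n) = (2 + 6²)*n = (2 + 36)*n = 38*n)
L(u) = 76 (L(u) = 38*2 = 76)
(q(1, 6)*g)*L(5) = (-5*1*38)*76 = -5*38*76 = -190*76 = -14440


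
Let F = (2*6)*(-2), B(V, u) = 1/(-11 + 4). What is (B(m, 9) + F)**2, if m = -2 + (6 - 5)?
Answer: 28561/49 ≈ 582.88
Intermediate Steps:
m = -1 (m = -2 + 1 = -1)
B(V, u) = -1/7 (B(V, u) = 1/(-7) = -1/7)
F = -24 (F = 12*(-2) = -24)
(B(m, 9) + F)**2 = (-1/7 - 24)**2 = (-169/7)**2 = 28561/49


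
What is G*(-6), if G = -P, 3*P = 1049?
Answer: 2098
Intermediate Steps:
P = 1049/3 (P = (1/3)*1049 = 1049/3 ≈ 349.67)
G = -1049/3 (G = -1*1049/3 = -1049/3 ≈ -349.67)
G*(-6) = -1049/3*(-6) = 2098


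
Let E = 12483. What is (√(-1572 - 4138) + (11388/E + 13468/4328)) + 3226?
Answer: 199208507/61674 + I*√5710 ≈ 3230.0 + 75.565*I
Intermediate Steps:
(√(-1572 - 4138) + (11388/E + 13468/4328)) + 3226 = (√(-1572 - 4138) + (11388/12483 + 13468/4328)) + 3226 = (√(-5710) + (11388*(1/12483) + 13468*(1/4328))) + 3226 = (I*√5710 + (52/57 + 3367/1082)) + 3226 = (I*√5710 + 248183/61674) + 3226 = (248183/61674 + I*√5710) + 3226 = 199208507/61674 + I*√5710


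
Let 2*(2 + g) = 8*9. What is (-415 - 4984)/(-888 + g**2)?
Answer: -5399/268 ≈ -20.146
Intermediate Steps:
g = 34 (g = -2 + (8*9)/2 = -2 + (1/2)*72 = -2 + 36 = 34)
(-415 - 4984)/(-888 + g**2) = (-415 - 4984)/(-888 + 34**2) = -5399/(-888 + 1156) = -5399/268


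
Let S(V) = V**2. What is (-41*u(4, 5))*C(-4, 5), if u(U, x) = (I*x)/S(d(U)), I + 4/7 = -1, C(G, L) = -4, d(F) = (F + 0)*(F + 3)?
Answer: -2255/1372 ≈ -1.6436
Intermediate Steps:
d(F) = F*(3 + F)
I = -11/7 (I = -4/7 - 1 = -11/7 ≈ -1.5714)
u(U, x) = -11*x/(7*U**2*(3 + U)**2) (u(U, x) = (-11*x/7)/((U*(3 + U))**2) = (-11*x/7)/((U**2*(3 + U)**2)) = (-11*x/7)*(1/(U**2*(3 + U)**2)) = -11*x/(7*U**2*(3 + U)**2))
(-41*u(4, 5))*C(-4, 5) = -(-451)*5/(7*4**2*(3 + 4)**2)*(-4) = -(-451)*5/(7*16*7**2)*(-4) = -(-451)*5/(7*16*49)*(-4) = -41*(-55/5488)*(-4) = (2255/5488)*(-4) = -2255/1372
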